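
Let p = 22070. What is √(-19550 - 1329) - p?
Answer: -22070 + I*√20879 ≈ -22070.0 + 144.5*I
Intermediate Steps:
√(-19550 - 1329) - p = √(-19550 - 1329) - 1*22070 = √(-20879) - 22070 = I*√20879 - 22070 = -22070 + I*√20879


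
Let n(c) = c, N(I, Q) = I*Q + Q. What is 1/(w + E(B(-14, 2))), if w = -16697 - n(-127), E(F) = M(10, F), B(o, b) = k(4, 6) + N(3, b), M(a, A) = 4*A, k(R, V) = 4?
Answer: -1/16522 ≈ -6.0525e-5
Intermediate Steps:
N(I, Q) = Q + I*Q
B(o, b) = 4 + 4*b (B(o, b) = 4 + b*(1 + 3) = 4 + b*4 = 4 + 4*b)
E(F) = 4*F
w = -16570 (w = -16697 - 1*(-127) = -16697 + 127 = -16570)
1/(w + E(B(-14, 2))) = 1/(-16570 + 4*(4 + 4*2)) = 1/(-16570 + 4*(4 + 8)) = 1/(-16570 + 4*12) = 1/(-16570 + 48) = 1/(-16522) = -1/16522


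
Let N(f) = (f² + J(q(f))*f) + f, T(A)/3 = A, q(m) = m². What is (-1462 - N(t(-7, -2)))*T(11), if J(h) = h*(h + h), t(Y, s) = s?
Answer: -46200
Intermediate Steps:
T(A) = 3*A
J(h) = 2*h² (J(h) = h*(2*h) = 2*h²)
N(f) = f + f² + 2*f⁵ (N(f) = (f² + (2*(f²)²)*f) + f = (f² + (2*f⁴)*f) + f = (f² + 2*f⁵) + f = f + f² + 2*f⁵)
(-1462 - N(t(-7, -2)))*T(11) = (-1462 - (-2)*(1 - 2 + 2*(-2)⁴))*(3*11) = (-1462 - (-2)*(1 - 2 + 2*16))*33 = (-1462 - (-2)*(1 - 2 + 32))*33 = (-1462 - (-2)*31)*33 = (-1462 - 1*(-62))*33 = (-1462 + 62)*33 = -1400*33 = -46200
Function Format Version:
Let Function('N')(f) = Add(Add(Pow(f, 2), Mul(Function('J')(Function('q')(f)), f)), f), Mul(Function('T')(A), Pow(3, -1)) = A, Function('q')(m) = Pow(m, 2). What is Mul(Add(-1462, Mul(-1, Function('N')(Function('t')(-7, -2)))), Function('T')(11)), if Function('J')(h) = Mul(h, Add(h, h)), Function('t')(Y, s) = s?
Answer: -46200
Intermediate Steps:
Function('T')(A) = Mul(3, A)
Function('J')(h) = Mul(2, Pow(h, 2)) (Function('J')(h) = Mul(h, Mul(2, h)) = Mul(2, Pow(h, 2)))
Function('N')(f) = Add(f, Pow(f, 2), Mul(2, Pow(f, 5))) (Function('N')(f) = Add(Add(Pow(f, 2), Mul(Mul(2, Pow(Pow(f, 2), 2)), f)), f) = Add(Add(Pow(f, 2), Mul(Mul(2, Pow(f, 4)), f)), f) = Add(Add(Pow(f, 2), Mul(2, Pow(f, 5))), f) = Add(f, Pow(f, 2), Mul(2, Pow(f, 5))))
Mul(Add(-1462, Mul(-1, Function('N')(Function('t')(-7, -2)))), Function('T')(11)) = Mul(Add(-1462, Mul(-1, Mul(-2, Add(1, -2, Mul(2, Pow(-2, 4)))))), Mul(3, 11)) = Mul(Add(-1462, Mul(-1, Mul(-2, Add(1, -2, Mul(2, 16))))), 33) = Mul(Add(-1462, Mul(-1, Mul(-2, Add(1, -2, 32)))), 33) = Mul(Add(-1462, Mul(-1, Mul(-2, 31))), 33) = Mul(Add(-1462, Mul(-1, -62)), 33) = Mul(Add(-1462, 62), 33) = Mul(-1400, 33) = -46200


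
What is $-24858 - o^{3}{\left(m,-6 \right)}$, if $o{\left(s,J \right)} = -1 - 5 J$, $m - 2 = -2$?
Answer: $-49247$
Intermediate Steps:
$m = 0$ ($m = 2 - 2 = 0$)
$-24858 - o^{3}{\left(m,-6 \right)} = -24858 - \left(-1 - -30\right)^{3} = -24858 - \left(-1 + 30\right)^{3} = -24858 - 29^{3} = -24858 - 24389 = -49247$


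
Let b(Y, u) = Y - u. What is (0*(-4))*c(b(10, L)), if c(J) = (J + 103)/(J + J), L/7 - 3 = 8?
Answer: 0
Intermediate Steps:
L = 77 (L = 21 + 7*8 = 21 + 56 = 77)
c(J) = (103 + J)/(2*J) (c(J) = (103 + J)/((2*J)) = (103 + J)*(1/(2*J)) = (103 + J)/(2*J))
(0*(-4))*c(b(10, L)) = (0*(-4))*((103 + (10 - 1*77))/(2*(10 - 1*77))) = 0*((103 + (10 - 77))/(2*(10 - 77))) = 0*((1/2)*(103 - 67)/(-67)) = 0*((1/2)*(-1/67)*36) = 0*(-18/67) = 0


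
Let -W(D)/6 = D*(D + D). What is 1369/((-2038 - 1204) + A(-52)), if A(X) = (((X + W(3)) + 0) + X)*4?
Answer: -1369/4090 ≈ -0.33472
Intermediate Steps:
W(D) = -12*D² (W(D) = -6*D*(D + D) = -6*D*2*D = -12*D²)
A(X) = -432 + 8*X (A(X) = (((X - 12*3²) + 0) + X)*4 = (((X - 12*9) + 0) + X)*4 = (((X - 108) + 0) + X)*4 = (((-108 + X) + 0) + X)*4 = ((-108 + X) + X)*4 = (-108 + 2*X)*4 = -432 + 8*X)
1369/((-2038 - 1204) + A(-52)) = 1369/((-2038 - 1204) + (-432 + 8*(-52))) = 1369/(-3242 + (-432 - 416)) = 1369/(-3242 - 848) = 1369/(-4090) = 1369*(-1/4090) = -1369/4090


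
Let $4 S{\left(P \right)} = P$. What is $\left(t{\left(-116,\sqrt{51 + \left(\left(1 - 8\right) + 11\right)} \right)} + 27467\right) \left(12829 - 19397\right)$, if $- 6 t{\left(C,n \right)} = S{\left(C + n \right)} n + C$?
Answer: $- \frac{541545557}{3} - \frac{95236 \sqrt{55}}{3} \approx -1.8075 \cdot 10^{8}$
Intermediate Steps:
$S{\left(P \right)} = \frac{P}{4}$
$t{\left(C,n \right)} = - \frac{C}{6} - \frac{n \left(\frac{C}{4} + \frac{n}{4}\right)}{6}$ ($t{\left(C,n \right)} = - \frac{\frac{C + n}{4} n + C}{6} = - \frac{\left(\frac{C}{4} + \frac{n}{4}\right) n + C}{6} = - \frac{n \left(\frac{C}{4} + \frac{n}{4}\right) + C}{6} = - \frac{C + n \left(\frac{C}{4} + \frac{n}{4}\right)}{6} = - \frac{C}{6} - \frac{n \left(\frac{C}{4} + \frac{n}{4}\right)}{6}$)
$\left(t{\left(-116,\sqrt{51 + \left(\left(1 - 8\right) + 11\right)} \right)} + 27467\right) \left(12829 - 19397\right) = \left(\left(\left(- \frac{1}{6}\right) \left(-116\right) - \frac{\sqrt{51 + \left(\left(1 - 8\right) + 11\right)} \left(-116 + \sqrt{51 + \left(\left(1 - 8\right) + 11\right)}\right)}{24}\right) + 27467\right) \left(12829 - 19397\right) = \left(\left(\frac{58}{3} - \frac{\sqrt{51 + \left(-7 + 11\right)} \left(-116 + \sqrt{51 + \left(-7 + 11\right)}\right)}{24}\right) + 27467\right) \left(-6568\right) = \left(\left(\frac{58}{3} - \frac{\sqrt{51 + 4} \left(-116 + \sqrt{51 + 4}\right)}{24}\right) + 27467\right) \left(-6568\right) = \left(\left(\frac{58}{3} - \frac{\sqrt{55} \left(-116 + \sqrt{55}\right)}{24}\right) + 27467\right) \left(-6568\right) = \left(\frac{82459}{3} - \frac{\sqrt{55} \left(-116 + \sqrt{55}\right)}{24}\right) \left(-6568\right) = - \frac{541590712}{3} + \frac{821 \sqrt{55} \left(-116 + \sqrt{55}\right)}{3}$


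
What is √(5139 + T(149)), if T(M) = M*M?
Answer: 2*√6835 ≈ 165.35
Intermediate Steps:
T(M) = M²
√(5139 + T(149)) = √(5139 + 149²) = √(5139 + 22201) = √27340 = 2*√6835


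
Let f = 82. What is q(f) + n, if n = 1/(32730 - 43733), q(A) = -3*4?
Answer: -132037/11003 ≈ -12.000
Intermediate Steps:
q(A) = -12
n = -1/11003 (n = 1/(-11003) = -1/11003 ≈ -9.0884e-5)
q(f) + n = -12 - 1/11003 = -132037/11003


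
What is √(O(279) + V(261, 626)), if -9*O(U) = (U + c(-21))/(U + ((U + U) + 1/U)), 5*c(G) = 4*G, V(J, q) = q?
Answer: √213350293367495/583810 ≈ 25.019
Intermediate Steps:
c(G) = 4*G/5 (c(G) = (4*G)/5 = 4*G/5)
O(U) = -(-84/5 + U)/(9*(1/U + 3*U)) (O(U) = -(U + (⅘)*(-21))/(9*(U + ((U + U) + 1/U))) = -(U - 84/5)/(9*(U + (2*U + 1/U))) = -(-84/5 + U)/(9*(U + (1/U + 2*U))) = -(-84/5 + U)/(9*(1/U + 3*U)))
√(O(279) + V(261, 626)) = √((1/45)*279*(84 - 5*279)/(1 + 3*279²) + 626) = √((1/45)*279*(84 - 1395)/(1 + 3*77841) + 626) = √((1/45)*279*(-1311)/(1 + 233523) + 626) = √((1/45)*279*(-1311)/233524 + 626) = √((1/45)*279*(1/233524)*(-1311) + 626) = √(-40641/1167620 + 626) = √(730889479/1167620) = √213350293367495/583810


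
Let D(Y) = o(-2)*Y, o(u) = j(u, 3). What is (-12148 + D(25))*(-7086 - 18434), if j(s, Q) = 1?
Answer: 309378960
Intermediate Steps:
o(u) = 1
D(Y) = Y (D(Y) = 1*Y = Y)
(-12148 + D(25))*(-7086 - 18434) = (-12148 + 25)*(-7086 - 18434) = -12123*(-25520) = 309378960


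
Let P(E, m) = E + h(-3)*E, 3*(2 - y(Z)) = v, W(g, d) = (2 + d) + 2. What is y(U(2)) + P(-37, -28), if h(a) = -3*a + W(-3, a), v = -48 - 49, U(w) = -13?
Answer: -1118/3 ≈ -372.67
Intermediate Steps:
W(g, d) = 4 + d
v = -97
y(Z) = 103/3 (y(Z) = 2 - 1/3*(-97) = 2 + 97/3 = 103/3)
h(a) = 4 - 2*a (h(a) = -3*a + (4 + a) = 4 - 2*a)
P(E, m) = 11*E (P(E, m) = E + (4 - 2*(-3))*E = E + (4 + 6)*E = E + 10*E = 11*E)
y(U(2)) + P(-37, -28) = 103/3 + 11*(-37) = 103/3 - 407 = -1118/3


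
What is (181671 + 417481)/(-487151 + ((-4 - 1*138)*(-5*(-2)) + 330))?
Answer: -599152/488241 ≈ -1.2272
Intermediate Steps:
(181671 + 417481)/(-487151 + ((-4 - 1*138)*(-5*(-2)) + 330)) = 599152/(-487151 + ((-4 - 138)*10 + 330)) = 599152/(-487151 + (-142*10 + 330)) = 599152/(-487151 + (-1420 + 330)) = 599152/(-487151 - 1090) = 599152/(-488241) = 599152*(-1/488241) = -599152/488241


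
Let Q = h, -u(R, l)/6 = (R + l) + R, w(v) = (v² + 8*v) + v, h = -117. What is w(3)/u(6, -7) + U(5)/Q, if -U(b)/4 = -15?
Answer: -334/195 ≈ -1.7128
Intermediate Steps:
w(v) = v² + 9*v
u(R, l) = -12*R - 6*l (u(R, l) = -6*((R + l) + R) = -6*(l + 2*R) = -12*R - 6*l)
U(b) = 60 (U(b) = -4*(-15) = 60)
Q = -117
w(3)/u(6, -7) + U(5)/Q = (3*(9 + 3))/(-12*6 - 6*(-7)) + 60/(-117) = (3*12)/(-72 + 42) + 60*(-1/117) = 36/(-30) - 20/39 = 36*(-1/30) - 20/39 = -6/5 - 20/39 = -334/195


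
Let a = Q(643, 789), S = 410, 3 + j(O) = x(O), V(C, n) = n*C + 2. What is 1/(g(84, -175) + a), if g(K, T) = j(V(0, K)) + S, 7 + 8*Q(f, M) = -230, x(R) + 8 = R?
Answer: 8/2971 ≈ 0.0026927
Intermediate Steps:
x(R) = -8 + R
V(C, n) = 2 + C*n (V(C, n) = C*n + 2 = 2 + C*n)
j(O) = -11 + O (j(O) = -3 + (-8 + O) = -11 + O)
Q(f, M) = -237/8 (Q(f, M) = -7/8 + (1/8)*(-230) = -7/8 - 115/4 = -237/8)
g(K, T) = 401 (g(K, T) = (-11 + (2 + 0*K)) + 410 = (-11 + (2 + 0)) + 410 = (-11 + 2) + 410 = -9 + 410 = 401)
a = -237/8 ≈ -29.625
1/(g(84, -175) + a) = 1/(401 - 237/8) = 1/(2971/8) = 8/2971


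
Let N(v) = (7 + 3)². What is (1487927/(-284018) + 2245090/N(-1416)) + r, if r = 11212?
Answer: 3414064859/101435 ≈ 33658.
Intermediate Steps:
N(v) = 100 (N(v) = 10² = 100)
(1487927/(-284018) + 2245090/N(-1416)) + r = (1487927/(-284018) + 2245090/100) + 11212 = (1487927*(-1/284018) + 2245090*(1/100)) + 11212 = (-212561/40574 + 224509/10) + 11212 = 2276775639/101435 + 11212 = 3414064859/101435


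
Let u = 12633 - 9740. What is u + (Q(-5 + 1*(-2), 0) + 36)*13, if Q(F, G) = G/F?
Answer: 3361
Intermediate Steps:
u = 2893
u + (Q(-5 + 1*(-2), 0) + 36)*13 = 2893 + (0/(-5 + 1*(-2)) + 36)*13 = 2893 + (0/(-5 - 2) + 36)*13 = 2893 + (0/(-7) + 36)*13 = 2893 + (0*(-⅐) + 36)*13 = 2893 + (0 + 36)*13 = 2893 + 36*13 = 2893 + 468 = 3361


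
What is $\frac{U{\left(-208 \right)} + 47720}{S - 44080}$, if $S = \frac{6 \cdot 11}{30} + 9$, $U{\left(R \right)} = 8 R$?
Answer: $- \frac{9595}{9181} \approx -1.0451$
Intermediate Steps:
$S = \frac{56}{5}$ ($S = \frac{1}{30} \cdot 66 + 9 = \frac{11}{5} + 9 = \frac{56}{5} \approx 11.2$)
$\frac{U{\left(-208 \right)} + 47720}{S - 44080} = \frac{8 \left(-208\right) + 47720}{\frac{56}{5} - 44080} = \frac{-1664 + 47720}{- \frac{220344}{5}} = 46056 \left(- \frac{5}{220344}\right) = - \frac{9595}{9181}$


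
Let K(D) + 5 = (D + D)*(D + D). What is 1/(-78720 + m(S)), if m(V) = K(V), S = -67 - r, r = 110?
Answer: 1/46591 ≈ 2.1463e-5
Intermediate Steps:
S = -177 (S = -67 - 1*110 = -67 - 110 = -177)
K(D) = -5 + 4*D² (K(D) = -5 + (D + D)*(D + D) = -5 + (2*D)*(2*D) = -5 + 4*D²)
m(V) = -5 + 4*V²
1/(-78720 + m(S)) = 1/(-78720 + (-5 + 4*(-177)²)) = 1/(-78720 + (-5 + 4*31329)) = 1/(-78720 + (-5 + 125316)) = 1/(-78720 + 125311) = 1/46591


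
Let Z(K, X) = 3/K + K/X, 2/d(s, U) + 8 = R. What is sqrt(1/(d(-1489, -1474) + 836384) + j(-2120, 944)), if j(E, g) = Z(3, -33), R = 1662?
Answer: sqrt(52627859800274734833)/7608585259 ≈ 0.95346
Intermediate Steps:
d(s, U) = 1/827 (d(s, U) = 2/(-8 + 1662) = 2/1654 = 2*(1/1654) = 1/827)
j(E, g) = 10/11 (j(E, g) = 3/3 + 3/(-33) = 3*(1/3) + 3*(-1/33) = 1 - 1/11 = 10/11)
sqrt(1/(d(-1489, -1474) + 836384) + j(-2120, 944)) = sqrt(1/(1/827 + 836384) + 10/11) = sqrt(1/(691689569/827) + 10/11) = sqrt(827/691689569 + 10/11) = sqrt(6916904787/7608585259) = sqrt(52627859800274734833)/7608585259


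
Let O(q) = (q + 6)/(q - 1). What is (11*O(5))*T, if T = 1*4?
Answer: 121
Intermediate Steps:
O(q) = (6 + q)/(-1 + q)
T = 4
(11*O(5))*T = (11*((6 + 5)/(-1 + 5)))*4 = (11*(11/4))*4 = (121/4)*4 = 121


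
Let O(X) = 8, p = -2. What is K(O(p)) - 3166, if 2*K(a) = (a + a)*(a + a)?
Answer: -3038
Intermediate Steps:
K(a) = 2*a² (K(a) = ((a + a)*(a + a))/2 = ((2*a)*(2*a))/2 = (4*a²)/2 = 2*a²)
K(O(p)) - 3166 = 2*8² - 3166 = 2*64 - 3166 = 128 - 3166 = -3038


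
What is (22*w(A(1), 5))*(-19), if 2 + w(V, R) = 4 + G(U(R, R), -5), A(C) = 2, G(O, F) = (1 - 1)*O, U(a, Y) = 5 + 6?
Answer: -836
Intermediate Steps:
U(a, Y) = 11
G(O, F) = 0 (G(O, F) = 0*O = 0)
w(V, R) = 2 (w(V, R) = -2 + (4 + 0) = -2 + 4 = 2)
(22*w(A(1), 5))*(-19) = (22*2)*(-19) = 44*(-19) = -836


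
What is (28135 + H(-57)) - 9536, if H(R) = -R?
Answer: 18656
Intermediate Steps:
(28135 + H(-57)) - 9536 = (28135 - 1*(-57)) - 9536 = (28135 + 57) - 9536 = 28192 - 9536 = 18656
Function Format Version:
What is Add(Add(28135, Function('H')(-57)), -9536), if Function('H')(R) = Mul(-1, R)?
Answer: 18656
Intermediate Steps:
Add(Add(28135, Function('H')(-57)), -9536) = Add(Add(28135, Mul(-1, -57)), -9536) = Add(Add(28135, 57), -9536) = Add(28192, -9536) = 18656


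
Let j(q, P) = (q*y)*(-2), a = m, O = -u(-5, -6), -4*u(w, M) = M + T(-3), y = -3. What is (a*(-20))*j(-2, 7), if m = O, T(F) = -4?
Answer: -600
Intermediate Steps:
u(w, M) = 1 - M/4 (u(w, M) = -(M - 4)/4 = -(-4 + M)/4 = 1 - M/4)
O = -5/2 (O = -(1 - ¼*(-6)) = -(1 + 3/2) = -1*5/2 = -5/2 ≈ -2.5000)
m = -5/2 ≈ -2.5000
a = -5/2 ≈ -2.5000
j(q, P) = 6*q (j(q, P) = (q*(-3))*(-2) = -3*q*(-2) = 6*q)
(a*(-20))*j(-2, 7) = (-5/2*(-20))*(6*(-2)) = 50*(-12) = -600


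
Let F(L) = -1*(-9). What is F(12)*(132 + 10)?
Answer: 1278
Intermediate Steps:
F(L) = 9
F(12)*(132 + 10) = 9*(132 + 10) = 9*142 = 1278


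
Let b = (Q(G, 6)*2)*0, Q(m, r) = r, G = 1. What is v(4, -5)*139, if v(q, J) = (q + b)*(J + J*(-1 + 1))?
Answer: -2780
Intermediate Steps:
b = 0 (b = (6*2)*0 = 12*0 = 0)
v(q, J) = J*q (v(q, J) = (q + 0)*(J + J*(-1 + 1)) = q*(J + J*0) = q*(J + 0) = q*J = J*q)
v(4, -5)*139 = -5*4*139 = -20*139 = -2780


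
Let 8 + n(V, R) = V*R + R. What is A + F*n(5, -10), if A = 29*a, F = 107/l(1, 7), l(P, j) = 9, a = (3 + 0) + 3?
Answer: -5710/9 ≈ -634.44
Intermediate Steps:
a = 6 (a = 3 + 3 = 6)
n(V, R) = -8 + R + R*V (n(V, R) = -8 + (V*R + R) = -8 + (R*V + R) = -8 + (R + R*V) = -8 + R + R*V)
F = 107/9 ≈ 11.889
A = 174 (A = 29*6 = 174)
A + F*n(5, -10) = 174 + 107*(-8 - 10 - 10*5)/9 = 174 + 107*(-8 - 10 - 50)/9 = 174 + (107/9)*(-68) = 174 - 7276/9 = -5710/9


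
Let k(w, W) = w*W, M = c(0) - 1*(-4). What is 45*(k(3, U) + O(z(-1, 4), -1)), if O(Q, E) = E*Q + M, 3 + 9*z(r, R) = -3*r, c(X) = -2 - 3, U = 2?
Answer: 225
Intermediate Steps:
c(X) = -5
M = -1 (M = -5 - 1*(-4) = -5 + 4 = -1)
k(w, W) = W*w
z(r, R) = -1/3 - r/3 (z(r, R) = -1/3 + (-3*r)/9 = -1/3 - r/3)
O(Q, E) = -1 + E*Q (O(Q, E) = E*Q - 1 = -1 + E*Q)
45*(k(3, U) + O(z(-1, 4), -1)) = 45*(2*3 + (-1 - (-1/3 - 1/3*(-1)))) = 45*(6 + (-1 - (-1/3 + 1/3))) = 45*(6 + (-1 - 1*0)) = 45*(6 + (-1 + 0)) = 45*(6 - 1) = 45*5 = 225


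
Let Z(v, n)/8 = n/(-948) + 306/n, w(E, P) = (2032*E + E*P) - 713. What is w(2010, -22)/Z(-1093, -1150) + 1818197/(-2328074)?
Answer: 640763556158646143/1201765767244 ≈ 5.3319e+5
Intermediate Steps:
w(E, P) = -713 + 2032*E + E*P
Z(v, n) = 2448/n - 2*n/237 (Z(v, n) = 8*(n/(-948) + 306/n) = 8*(n*(-1/948) + 306/n) = 8*(-n/948 + 306/n) = 8*(306/n - n/948) = 2448/n - 2*n/237)
w(2010, -22)/Z(-1093, -1150) + 1818197/(-2328074) = (-713 + 2032*2010 + 2010*(-22))/(2448/(-1150) - 2/237*(-1150)) + 1818197/(-2328074) = (-713 + 4084320 - 44220)/(2448*(-1/1150) + 2300/237) + 1818197*(-1/2328074) = 4039387/(-1224/575 + 2300/237) - 1818197/2328074 = 4039387/(1032412/136275) - 1818197/2328074 = 4039387*(136275/1032412) - 1818197/2328074 = 550467463425/1032412 - 1818197/2328074 = 640763556158646143/1201765767244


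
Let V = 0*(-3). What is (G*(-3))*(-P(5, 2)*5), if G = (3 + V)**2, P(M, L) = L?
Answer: 270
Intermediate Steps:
V = 0
G = 9 (G = (3 + 0)**2 = 3**2 = 9)
(G*(-3))*(-P(5, 2)*5) = (9*(-3))*(-1*2*5) = -(-54)*5 = -27*(-10) = 270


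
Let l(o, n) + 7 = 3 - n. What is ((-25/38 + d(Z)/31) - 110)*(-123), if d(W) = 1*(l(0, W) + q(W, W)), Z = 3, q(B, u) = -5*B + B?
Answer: 16122471/1178 ≈ 13686.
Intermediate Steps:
l(o, n) = -4 - n (l(o, n) = -7 + (3 - n) = -4 - n)
q(B, u) = -4*B
d(W) = -4 - 5*W (d(W) = 1*((-4 - W) - 4*W) = 1*(-4 - 5*W) = -4 - 5*W)
((-25/38 + d(Z)/31) - 110)*(-123) = ((-25/38 + (-4 - 5*3)/31) - 110)*(-123) = ((-25*1/38 + (-4 - 15)*(1/31)) - 110)*(-123) = ((-25/38 - 19*1/31) - 110)*(-123) = ((-25/38 - 19/31) - 110)*(-123) = (-1497/1178 - 110)*(-123) = -131077/1178*(-123) = 16122471/1178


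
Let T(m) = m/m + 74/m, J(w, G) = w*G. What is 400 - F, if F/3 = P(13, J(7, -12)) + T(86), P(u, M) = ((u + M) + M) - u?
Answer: 38632/43 ≈ 898.42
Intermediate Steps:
J(w, G) = G*w
P(u, M) = 2*M (P(u, M) = ((M + u) + M) - u = (u + 2*M) - u = 2*M)
T(m) = 1 + 74/m
F = -21432/43 (F = 3*(2*(-12*7) + (74 + 86)/86) = 3*(2*(-84) + (1/86)*160) = 3*(-168 + 80/43) = 3*(-7144/43) = -21432/43 ≈ -498.42)
400 - F = 400 - 1*(-21432/43) = 400 + 21432/43 = 38632/43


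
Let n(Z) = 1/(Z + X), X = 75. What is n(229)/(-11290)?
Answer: -1/3432160 ≈ -2.9136e-7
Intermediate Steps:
n(Z) = 1/(75 + Z) (n(Z) = 1/(Z + 75) = 1/(75 + Z))
n(229)/(-11290) = 1/((75 + 229)*(-11290)) = -1/11290/304 = (1/304)*(-1/11290) = -1/3432160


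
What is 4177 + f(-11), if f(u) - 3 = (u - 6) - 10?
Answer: 4153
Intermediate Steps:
f(u) = -13 + u (f(u) = 3 + ((u - 6) - 10) = 3 + ((-6 + u) - 10) = 3 + (-16 + u) = -13 + u)
4177 + f(-11) = 4177 + (-13 - 11) = 4177 - 24 = 4153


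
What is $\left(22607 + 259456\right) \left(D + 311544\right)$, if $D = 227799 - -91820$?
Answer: $178027729269$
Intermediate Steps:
$D = 319619$ ($D = 227799 + 91820 = 319619$)
$\left(22607 + 259456\right) \left(D + 311544\right) = \left(22607 + 259456\right) \left(319619 + 311544\right) = 282063 \cdot 631163 = 178027729269$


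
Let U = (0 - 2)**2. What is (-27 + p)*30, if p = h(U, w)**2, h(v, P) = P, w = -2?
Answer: -690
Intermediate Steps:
U = 4 (U = (-2)**2 = 4)
p = 4 (p = (-2)**2 = 4)
(-27 + p)*30 = (-27 + 4)*30 = -23*30 = -690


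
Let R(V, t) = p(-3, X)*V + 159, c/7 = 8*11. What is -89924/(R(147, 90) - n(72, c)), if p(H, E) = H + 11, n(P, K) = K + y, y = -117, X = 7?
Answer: -22481/209 ≈ -107.56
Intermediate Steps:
c = 616 (c = 7*(8*11) = 7*88 = 616)
n(P, K) = -117 + K (n(P, K) = K - 117 = -117 + K)
p(H, E) = 11 + H
R(V, t) = 159 + 8*V (R(V, t) = (11 - 3)*V + 159 = 8*V + 159 = 159 + 8*V)
-89924/(R(147, 90) - n(72, c)) = -89924/((159 + 8*147) - (-117 + 616)) = -89924/((159 + 1176) - 1*499) = -89924/(1335 - 499) = -89924/836 = -89924*1/836 = -22481/209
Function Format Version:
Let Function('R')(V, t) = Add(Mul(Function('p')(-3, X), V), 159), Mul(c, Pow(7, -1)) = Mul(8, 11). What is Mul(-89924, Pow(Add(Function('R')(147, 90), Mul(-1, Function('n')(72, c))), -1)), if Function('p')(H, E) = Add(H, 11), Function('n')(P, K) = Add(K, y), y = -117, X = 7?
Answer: Rational(-22481, 209) ≈ -107.56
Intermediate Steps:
c = 616 (c = Mul(7, Mul(8, 11)) = Mul(7, 88) = 616)
Function('n')(P, K) = Add(-117, K) (Function('n')(P, K) = Add(K, -117) = Add(-117, K))
Function('p')(H, E) = Add(11, H)
Function('R')(V, t) = Add(159, Mul(8, V)) (Function('R')(V, t) = Add(Mul(Add(11, -3), V), 159) = Add(Mul(8, V), 159) = Add(159, Mul(8, V)))
Mul(-89924, Pow(Add(Function('R')(147, 90), Mul(-1, Function('n')(72, c))), -1)) = Mul(-89924, Pow(Add(Add(159, Mul(8, 147)), Mul(-1, Add(-117, 616))), -1)) = Mul(-89924, Pow(Add(Add(159, 1176), Mul(-1, 499)), -1)) = Mul(-89924, Pow(Add(1335, -499), -1)) = Mul(-89924, Pow(836, -1)) = Mul(-89924, Rational(1, 836)) = Rational(-22481, 209)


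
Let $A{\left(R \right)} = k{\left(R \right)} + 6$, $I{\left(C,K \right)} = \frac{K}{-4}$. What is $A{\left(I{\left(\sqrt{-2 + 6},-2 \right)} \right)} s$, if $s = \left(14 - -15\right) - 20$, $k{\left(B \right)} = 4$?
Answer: $90$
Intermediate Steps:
$I{\left(C,K \right)} = - \frac{K}{4}$ ($I{\left(C,K \right)} = K \left(- \frac{1}{4}\right) = - \frac{K}{4}$)
$A{\left(R \right)} = 10$ ($A{\left(R \right)} = 4 + 6 = 10$)
$s = 9$ ($s = \left(14 + 15\right) - 20 = 29 - 20 = 9$)
$A{\left(I{\left(\sqrt{-2 + 6},-2 \right)} \right)} s = 10 \cdot 9 = 90$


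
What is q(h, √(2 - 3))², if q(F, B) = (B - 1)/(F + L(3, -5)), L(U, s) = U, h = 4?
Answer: (1 - I)²/49 ≈ -0.040816*I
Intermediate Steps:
q(F, B) = (-1 + B)/(3 + F) (q(F, B) = (B - 1)/(F + 3) = (-1 + B)/(3 + F))
q(h, √(2 - 3))² = ((-1 + √(2 - 3))/(3 + 4))² = ((-1 + √(-1))/7)² = ((-1 + I)/7)² = (-⅐ + I/7)²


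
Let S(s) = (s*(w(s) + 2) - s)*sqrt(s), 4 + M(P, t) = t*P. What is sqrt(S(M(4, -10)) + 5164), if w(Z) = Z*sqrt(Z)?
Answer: 2*sqrt(-20005 - 22*I*sqrt(11)) ≈ 0.51588 - 282.88*I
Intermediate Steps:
M(P, t) = -4 + P*t (M(P, t) = -4 + t*P = -4 + P*t)
w(Z) = Z**(3/2)
S(s) = sqrt(s)*(-s + s*(2 + s**(3/2))) (S(s) = (s*(s**(3/2) + 2) - s)*sqrt(s) = (s*(2 + s**(3/2)) - s)*sqrt(s) = (-s + s*(2 + s**(3/2)))*sqrt(s) = sqrt(s)*(-s + s*(2 + s**(3/2))))
sqrt(S(M(4, -10)) + 5164) = sqrt(((-4 + 4*(-10))**3 + (-4 + 4*(-10))**(3/2)) + 5164) = sqrt(((-4 - 40)**3 + (-4 - 40)**(3/2)) + 5164) = sqrt(((-44)**3 + (-44)**(3/2)) + 5164) = sqrt((-85184 - 88*I*sqrt(11)) + 5164) = sqrt(-80020 - 88*I*sqrt(11))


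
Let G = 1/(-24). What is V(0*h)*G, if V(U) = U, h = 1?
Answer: 0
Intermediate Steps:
G = -1/24 ≈ -0.041667
V(0*h)*G = (0*1)*(-1/24) = 0*(-1/24) = 0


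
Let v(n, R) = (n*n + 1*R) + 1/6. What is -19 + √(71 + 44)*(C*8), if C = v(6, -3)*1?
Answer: -19 + 796*√115/3 ≈ 2826.4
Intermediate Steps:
v(n, R) = ⅙ + R + n² (v(n, R) = (n² + R) + 1*(⅙) = (R + n²) + ⅙ = ⅙ + R + n²)
C = 199/6 (C = (⅙ - 3 + 6²)*1 = (⅙ - 3 + 36)*1 = (199/6)*1 = 199/6 ≈ 33.167)
-19 + √(71 + 44)*(C*8) = -19 + √(71 + 44)*((199/6)*8) = -19 + √115*(796/3) = -19 + 796*√115/3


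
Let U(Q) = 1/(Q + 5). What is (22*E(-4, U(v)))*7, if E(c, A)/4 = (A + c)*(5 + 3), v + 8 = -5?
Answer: -20328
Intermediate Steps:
v = -13 (v = -8 - 5 = -13)
U(Q) = 1/(5 + Q)
E(c, A) = 32*A + 32*c (E(c, A) = 4*((A + c)*(5 + 3)) = 4*((A + c)*8) = 4*(8*A + 8*c) = 32*A + 32*c)
(22*E(-4, U(v)))*7 = (22*(32/(5 - 13) + 32*(-4)))*7 = (22*(32/(-8) - 128))*7 = (22*(32*(-⅛) - 128))*7 = (22*(-4 - 128))*7 = (22*(-132))*7 = -2904*7 = -20328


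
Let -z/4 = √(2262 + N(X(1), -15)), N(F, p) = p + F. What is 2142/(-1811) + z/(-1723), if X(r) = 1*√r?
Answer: -2142/1811 + 8*√562/1723 ≈ -1.0727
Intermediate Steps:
X(r) = √r
N(F, p) = F + p
z = -8*√562 (z = -4*√(2262 + (√1 - 15)) = -4*√(2262 + (1 - 15)) = -4*√(2262 - 14) = -8*√562 ≈ -189.65)
2142/(-1811) + z/(-1723) = 2142/(-1811) - 8*√562/(-1723) = 2142*(-1/1811) - 8*√562*(-1/1723) = -2142/1811 + 8*√562/1723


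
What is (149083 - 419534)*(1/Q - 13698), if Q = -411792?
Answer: 1525540208384467/411792 ≈ 3.7046e+9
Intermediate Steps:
(149083 - 419534)*(1/Q - 13698) = (149083 - 419534)*(1/(-411792) - 13698) = -270451*(-1/411792 - 13698) = -270451*(-5640726817/411792) = 1525540208384467/411792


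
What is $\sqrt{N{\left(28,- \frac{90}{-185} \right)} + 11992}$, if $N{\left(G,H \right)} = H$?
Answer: $\frac{\sqrt{16417714}}{37} \approx 109.51$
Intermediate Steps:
$\sqrt{N{\left(28,- \frac{90}{-185} \right)} + 11992} = \sqrt{- \frac{90}{-185} + 11992} = \sqrt{\left(-90\right) \left(- \frac{1}{185}\right) + 11992} = \sqrt{\frac{18}{37} + 11992} = \sqrt{\frac{443722}{37}} = \frac{\sqrt{16417714}}{37}$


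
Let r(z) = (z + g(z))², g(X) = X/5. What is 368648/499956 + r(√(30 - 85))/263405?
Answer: 121330162406/164613637725 ≈ 0.73706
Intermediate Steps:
g(X) = X/5 (g(X) = X*(⅕) = X/5)
r(z) = 36*z²/25 (r(z) = (z + z/5)² = (6*z/5)² = 36*z²/25)
368648/499956 + r(√(30 - 85))/263405 = 368648/499956 + (36*(√(30 - 85))²/25)/263405 = 368648*(1/499956) + (36*(√(-55))²/25)*(1/263405) = 92162/124989 + (36*(I*√55)²/25)*(1/263405) = 92162/124989 + ((36/25)*(-55))*(1/263405) = 92162/124989 - 396/5*1/263405 = 92162/124989 - 396/1317025 = 121330162406/164613637725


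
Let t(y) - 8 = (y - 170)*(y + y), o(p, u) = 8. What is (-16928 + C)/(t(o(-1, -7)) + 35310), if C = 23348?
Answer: 3210/16363 ≈ 0.19617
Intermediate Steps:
t(y) = 8 + 2*y*(-170 + y) (t(y) = 8 + (y - 170)*(y + y) = 8 + (-170 + y)*(2*y) = 8 + 2*y*(-170 + y))
(-16928 + C)/(t(o(-1, -7)) + 35310) = (-16928 + 23348)/((8 - 340*8 + 2*8²) + 35310) = 6420/((8 - 2720 + 2*64) + 35310) = 6420/((8 - 2720 + 128) + 35310) = 6420/(-2584 + 35310) = 6420/32726 = 6420*(1/32726) = 3210/16363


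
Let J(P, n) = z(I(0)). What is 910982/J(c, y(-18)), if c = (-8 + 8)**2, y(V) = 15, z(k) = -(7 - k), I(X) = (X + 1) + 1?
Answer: -910982/5 ≈ -1.8220e+5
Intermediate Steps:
I(X) = 2 + X (I(X) = (1 + X) + 1 = 2 + X)
z(k) = -7 + k
c = 0 (c = 0**2 = 0)
J(P, n) = -5 (J(P, n) = -7 + (2 + 0) = -7 + 2 = -5)
910982/J(c, y(-18)) = 910982/(-5) = 910982*(-1/5) = -910982/5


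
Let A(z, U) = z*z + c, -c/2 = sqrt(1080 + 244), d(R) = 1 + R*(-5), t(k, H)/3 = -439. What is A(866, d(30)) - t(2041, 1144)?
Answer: 751273 - 4*sqrt(331) ≈ 7.5120e+5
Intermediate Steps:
t(k, H) = -1317 (t(k, H) = 3*(-439) = -1317)
d(R) = 1 - 5*R
c = -4*sqrt(331) (c = -2*sqrt(1080 + 244) = -4*sqrt(331) ≈ -72.774)
A(z, U) = z**2 - 4*sqrt(331) (A(z, U) = z*z - 4*sqrt(331) = z**2 - 4*sqrt(331))
A(866, d(30)) - t(2041, 1144) = (866**2 - 4*sqrt(331)) - 1*(-1317) = (749956 - 4*sqrt(331)) + 1317 = 751273 - 4*sqrt(331)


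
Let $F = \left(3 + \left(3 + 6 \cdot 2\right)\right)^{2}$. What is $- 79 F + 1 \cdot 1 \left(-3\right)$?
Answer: $-25599$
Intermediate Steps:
$F = 324$ ($F = \left(3 + \left(3 + 12\right)\right)^{2} = \left(3 + 15\right)^{2} = 18^{2} = 324$)
$- 79 F + 1 \cdot 1 \left(-3\right) = \left(-79\right) 324 + 1 \cdot 1 \left(-3\right) = -25596 + 1 \left(-3\right) = -25596 - 3 = -25599$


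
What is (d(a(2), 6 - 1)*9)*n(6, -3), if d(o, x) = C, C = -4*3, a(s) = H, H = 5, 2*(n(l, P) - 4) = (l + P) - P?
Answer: -756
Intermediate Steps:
n(l, P) = 4 + l/2 (n(l, P) = 4 + ((l + P) - P)/2 = 4 + ((P + l) - P)/2 = 4 + l/2)
a(s) = 5
C = -12
d(o, x) = -12
(d(a(2), 6 - 1)*9)*n(6, -3) = (-12*9)*(4 + (1/2)*6) = -108*(4 + 3) = -108*7 = -756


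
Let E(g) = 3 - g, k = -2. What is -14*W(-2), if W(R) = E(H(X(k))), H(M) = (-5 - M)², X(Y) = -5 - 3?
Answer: 84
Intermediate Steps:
X(Y) = -8
W(R) = -6 (W(R) = 3 - (5 - 8)² = 3 - 1*(-3)² = 3 - 1*9 = 3 - 9 = -6)
-14*W(-2) = -14*(-6) = 84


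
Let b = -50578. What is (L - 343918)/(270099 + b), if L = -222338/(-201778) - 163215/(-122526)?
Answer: -157456336237949/100504239418922 ≈ -1.5667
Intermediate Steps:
L = 1114358927/457834282 (L = -222338*(-1/201778) - 163215*(-1/122526) = 111169/100889 + 6045/4538 = 1114358927/457834282 ≈ 2.4340)
(L - 343918)/(270099 + b) = (1114358927/457834282 - 343918)/(270099 - 50578) = -157456336237949/457834282/219521 = -157456336237949/457834282*1/219521 = -157456336237949/100504239418922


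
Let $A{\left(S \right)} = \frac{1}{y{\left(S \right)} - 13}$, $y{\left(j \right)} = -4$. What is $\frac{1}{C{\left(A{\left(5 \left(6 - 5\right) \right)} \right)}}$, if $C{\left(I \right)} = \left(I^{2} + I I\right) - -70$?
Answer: $\frac{289}{20232} \approx 0.014284$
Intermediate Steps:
$A{\left(S \right)} = - \frac{1}{17}$ ($A{\left(S \right)} = \frac{1}{-4 - 13} = \frac{1}{-17} = - \frac{1}{17}$)
$C{\left(I \right)} = 70 + 2 I^{2}$ ($C{\left(I \right)} = \left(I^{2} + I^{2}\right) + \left(-29 + 99\right) = 2 I^{2} + 70 = 70 + 2 I^{2}$)
$\frac{1}{C{\left(A{\left(5 \left(6 - 5\right) \right)} \right)}} = \frac{1}{70 + 2 \left(- \frac{1}{17}\right)^{2}} = \frac{1}{70 + 2 \cdot \frac{1}{289}} = \frac{1}{70 + \frac{2}{289}} = \frac{1}{\frac{20232}{289}} = \frac{289}{20232}$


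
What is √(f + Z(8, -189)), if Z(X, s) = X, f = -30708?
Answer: 10*I*√307 ≈ 175.21*I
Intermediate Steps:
√(f + Z(8, -189)) = √(-30708 + 8) = √(-30700) = 10*I*√307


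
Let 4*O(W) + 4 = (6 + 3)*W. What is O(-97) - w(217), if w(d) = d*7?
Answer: -6953/4 ≈ -1738.3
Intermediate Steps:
O(W) = -1 + 9*W/4 (O(W) = -1 + ((6 + 3)*W)/4 = -1 + (9*W)/4 = -1 + 9*W/4)
w(d) = 7*d
O(-97) - w(217) = (-1 + (9/4)*(-97)) - 7*217 = (-1 - 873/4) - 1*1519 = -877/4 - 1519 = -6953/4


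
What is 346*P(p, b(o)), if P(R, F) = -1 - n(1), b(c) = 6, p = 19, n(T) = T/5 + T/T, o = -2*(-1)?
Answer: -3806/5 ≈ -761.20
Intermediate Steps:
o = 2
n(T) = 1 + T/5 (n(T) = T*(1/5) + 1 = T/5 + 1 = 1 + T/5)
P(R, F) = -11/5 (P(R, F) = -1 - (1 + (1/5)*1) = -1 - (1 + 1/5) = -1 - 1*6/5 = -1 - 6/5 = -11/5)
346*P(p, b(o)) = 346*(-11/5) = -3806/5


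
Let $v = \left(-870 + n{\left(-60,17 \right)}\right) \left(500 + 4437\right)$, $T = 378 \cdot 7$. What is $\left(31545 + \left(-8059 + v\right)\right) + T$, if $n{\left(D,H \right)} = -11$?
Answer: $-4323365$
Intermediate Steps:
$T = 2646$
$v = -4349497$ ($v = \left(-870 - 11\right) \left(500 + 4437\right) = \left(-881\right) 4937 = -4349497$)
$\left(31545 + \left(-8059 + v\right)\right) + T = \left(31545 - 4357556\right) + 2646 = -4326011 + 2646 = -4323365$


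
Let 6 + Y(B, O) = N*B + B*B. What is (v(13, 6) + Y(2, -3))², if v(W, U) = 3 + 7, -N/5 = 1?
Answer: 4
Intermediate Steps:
N = -5 (N = -5*1 = -5)
Y(B, O) = -6 + B² - 5*B (Y(B, O) = -6 + (-5*B + B*B) = -6 + (-5*B + B²) = -6 + (B² - 5*B) = -6 + B² - 5*B)
v(W, U) = 10
(v(13, 6) + Y(2, -3))² = (10 + (-6 + 2² - 5*2))² = (10 + (-6 + 4 - 10))² = (10 - 12)² = (-2)² = 4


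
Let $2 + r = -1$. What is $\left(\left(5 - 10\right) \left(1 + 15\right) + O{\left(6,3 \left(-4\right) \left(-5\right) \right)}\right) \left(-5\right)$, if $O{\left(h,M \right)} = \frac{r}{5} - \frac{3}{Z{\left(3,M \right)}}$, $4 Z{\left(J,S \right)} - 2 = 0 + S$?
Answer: $\frac{12523}{31} \approx 403.97$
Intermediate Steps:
$Z{\left(J,S \right)} = \frac{1}{2} + \frac{S}{4}$ ($Z{\left(J,S \right)} = \frac{1}{2} + \frac{0 + S}{4} = \frac{1}{2} + \frac{S}{4}$)
$r = -3$ ($r = -2 - 1 = -3$)
$O{\left(h,M \right)} = - \frac{3}{5} - \frac{3}{\frac{1}{2} + \frac{M}{4}}$
$\left(\left(5 - 10\right) \left(1 + 15\right) + O{\left(6,3 \left(-4\right) \left(-5\right) \right)}\right) \left(-5\right) = \left(\left(5 - 10\right) \left(1 + 15\right) + \frac{3 \left(-22 - 3 \left(-4\right) \left(-5\right)\right)}{5 \left(2 + 3 \left(-4\right) \left(-5\right)\right)}\right) \left(-5\right) = \left(\left(-5\right) 16 + \frac{3 \left(-22 - \left(-12\right) \left(-5\right)\right)}{5 \left(2 - -60\right)}\right) \left(-5\right) = \left(-80 + \frac{3 \left(-22 - 60\right)}{5 \left(2 + 60\right)}\right) \left(-5\right) = \left(-80 + \frac{3 \left(-22 - 60\right)}{5 \cdot 62}\right) \left(-5\right) = \left(-80 + \frac{3}{5} \cdot \frac{1}{62} \left(-82\right)\right) \left(-5\right) = \left(-80 - \frac{123}{155}\right) \left(-5\right) = \left(- \frac{12523}{155}\right) \left(-5\right) = \frac{12523}{31}$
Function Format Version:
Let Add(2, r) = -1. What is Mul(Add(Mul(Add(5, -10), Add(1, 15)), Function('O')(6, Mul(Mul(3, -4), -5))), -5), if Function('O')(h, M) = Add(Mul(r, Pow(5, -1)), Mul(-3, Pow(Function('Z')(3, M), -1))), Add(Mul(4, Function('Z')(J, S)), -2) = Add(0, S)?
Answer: Rational(12523, 31) ≈ 403.97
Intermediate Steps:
Function('Z')(J, S) = Add(Rational(1, 2), Mul(Rational(1, 4), S)) (Function('Z')(J, S) = Add(Rational(1, 2), Mul(Rational(1, 4), Add(0, S))) = Add(Rational(1, 2), Mul(Rational(1, 4), S)))
r = -3 (r = Add(-2, -1) = -3)
Function('O')(h, M) = Add(Rational(-3, 5), Mul(-3, Pow(Add(Rational(1, 2), Mul(Rational(1, 4), M)), -1))) (Function('O')(h, M) = Add(Mul(-3, Pow(5, -1)), Mul(-3, Pow(Add(Rational(1, 2), Mul(Rational(1, 4), M)), -1))) = Add(Mul(-3, Rational(1, 5)), Mul(-3, Pow(Add(Rational(1, 2), Mul(Rational(1, 4), M)), -1))) = Add(Rational(-3, 5), Mul(-3, Pow(Add(Rational(1, 2), Mul(Rational(1, 4), M)), -1))))
Mul(Add(Mul(Add(5, -10), Add(1, 15)), Function('O')(6, Mul(Mul(3, -4), -5))), -5) = Mul(Add(Mul(Add(5, -10), Add(1, 15)), Mul(Rational(3, 5), Pow(Add(2, Mul(Mul(3, -4), -5)), -1), Add(-22, Mul(-1, Mul(Mul(3, -4), -5))))), -5) = Mul(Add(Mul(-5, 16), Mul(Rational(3, 5), Pow(Add(2, Mul(-12, -5)), -1), Add(-22, Mul(-1, Mul(-12, -5))))), -5) = Mul(Add(-80, Mul(Rational(3, 5), Pow(Add(2, 60), -1), Add(-22, Mul(-1, 60)))), -5) = Mul(Add(-80, Mul(Rational(3, 5), Pow(62, -1), Add(-22, -60))), -5) = Mul(Add(-80, Mul(Rational(3, 5), Rational(1, 62), -82)), -5) = Mul(Add(-80, Rational(-123, 155)), -5) = Mul(Rational(-12523, 155), -5) = Rational(12523, 31)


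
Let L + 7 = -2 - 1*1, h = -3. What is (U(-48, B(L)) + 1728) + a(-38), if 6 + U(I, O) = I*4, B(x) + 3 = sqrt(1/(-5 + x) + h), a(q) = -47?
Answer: 1483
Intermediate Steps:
L = -10 (L = -7 + (-2 - 1*1) = -7 + (-2 - 1) = -7 - 3 = -10)
B(x) = -3 + sqrt(-3 + 1/(-5 + x)) (B(x) = -3 + sqrt(1/(-5 + x) - 3) = -3 + sqrt(-3 + 1/(-5 + x)))
U(I, O) = -6 + 4*I (U(I, O) = -6 + I*4 = -6 + 4*I)
(U(-48, B(L)) + 1728) + a(-38) = ((-6 + 4*(-48)) + 1728) - 47 = ((-6 - 192) + 1728) - 47 = (-198 + 1728) - 47 = 1530 - 47 = 1483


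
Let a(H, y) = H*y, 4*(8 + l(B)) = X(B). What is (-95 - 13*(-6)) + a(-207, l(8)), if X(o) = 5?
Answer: 5521/4 ≈ 1380.3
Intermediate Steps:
l(B) = -27/4 (l(B) = -8 + (¼)*5 = -8 + 5/4 = -27/4)
(-95 - 13*(-6)) + a(-207, l(8)) = (-95 - 13*(-6)) - 207*(-27/4) = (-95 + 78) + 5589/4 = -17 + 5589/4 = 5521/4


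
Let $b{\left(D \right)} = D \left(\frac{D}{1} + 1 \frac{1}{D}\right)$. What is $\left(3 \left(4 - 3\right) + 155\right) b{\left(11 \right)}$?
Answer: $19276$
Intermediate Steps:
$b{\left(D \right)} = D \left(D + \frac{1}{D}\right)$ ($b{\left(D \right)} = D \left(D 1 + \frac{1}{D}\right) = D \left(D + \frac{1}{D}\right)$)
$\left(3 \left(4 - 3\right) + 155\right) b{\left(11 \right)} = \left(3 \left(4 - 3\right) + 155\right) \left(1 + 11^{2}\right) = \left(3 \cdot 1 + 155\right) \left(1 + 121\right) = \left(3 + 155\right) 122 = 158 \cdot 122 = 19276$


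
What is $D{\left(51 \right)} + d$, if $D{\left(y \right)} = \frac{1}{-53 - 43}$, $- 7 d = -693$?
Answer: $\frac{9503}{96} \approx 98.99$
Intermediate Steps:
$d = 99$ ($d = \left(- \frac{1}{7}\right) \left(-693\right) = 99$)
$D{\left(y \right)} = - \frac{1}{96}$ ($D{\left(y \right)} = \frac{1}{-96} = - \frac{1}{96}$)
$D{\left(51 \right)} + d = - \frac{1}{96} + 99 = \frac{9503}{96}$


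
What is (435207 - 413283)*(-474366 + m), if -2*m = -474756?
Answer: -5195724912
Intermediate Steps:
m = 237378 (m = -½*(-474756) = 237378)
(435207 - 413283)*(-474366 + m) = (435207 - 413283)*(-474366 + 237378) = 21924*(-236988) = -5195724912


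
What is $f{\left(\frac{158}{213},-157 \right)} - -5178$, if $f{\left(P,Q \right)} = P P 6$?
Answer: $\frac{78356822}{15123} \approx 5181.3$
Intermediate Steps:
$f{\left(P,Q \right)} = 6 P^{2}$ ($f{\left(P,Q \right)} = P^{2} \cdot 6 = 6 P^{2}$)
$f{\left(\frac{158}{213},-157 \right)} - -5178 = 6 \left(\frac{158}{213}\right)^{2} - -5178 = 6 \left(158 \cdot \frac{1}{213}\right)^{2} + 5178 = 6 \left(\frac{158}{213}\right)^{2} + 5178 = 6 \cdot \frac{24964}{45369} + 5178 = \frac{49928}{15123} + 5178 = \frac{78356822}{15123}$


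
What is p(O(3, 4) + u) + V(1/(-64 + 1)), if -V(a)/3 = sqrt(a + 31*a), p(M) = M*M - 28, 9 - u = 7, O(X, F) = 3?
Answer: -3 - 4*I*sqrt(14)/7 ≈ -3.0 - 2.1381*I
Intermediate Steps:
u = 2 (u = 9 - 1*7 = 9 - 7 = 2)
p(M) = -28 + M**2 (p(M) = M**2 - 28 = -28 + M**2)
V(a) = -12*sqrt(2)*sqrt(a) (V(a) = -3*sqrt(a + 31*a) = -3*4*sqrt(2)*sqrt(a) = -12*sqrt(2)*sqrt(a))
p(O(3, 4) + u) + V(1/(-64 + 1)) = (-28 + (3 + 2)**2) - 12*sqrt(2)*sqrt(1/(-64 + 1)) = (-28 + 5**2) - 12*sqrt(2)*sqrt(1/(-63)) = (-28 + 25) - 12*sqrt(2)*sqrt(-1/63) = -3 - 12*sqrt(2)*I*sqrt(7)/21 = -3 - 4*I*sqrt(14)/7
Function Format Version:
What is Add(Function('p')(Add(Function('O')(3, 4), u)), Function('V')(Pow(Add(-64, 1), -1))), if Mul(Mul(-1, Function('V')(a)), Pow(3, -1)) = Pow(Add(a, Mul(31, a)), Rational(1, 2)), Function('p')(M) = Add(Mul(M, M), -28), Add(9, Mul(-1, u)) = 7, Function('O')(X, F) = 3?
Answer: Add(-3, Mul(Rational(-4, 7), I, Pow(14, Rational(1, 2)))) ≈ Add(-3.0000, Mul(-2.1381, I))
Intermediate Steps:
u = 2 (u = Add(9, Mul(-1, 7)) = Add(9, -7) = 2)
Function('p')(M) = Add(-28, Pow(M, 2)) (Function('p')(M) = Add(Pow(M, 2), -28) = Add(-28, Pow(M, 2)))
Function('V')(a) = Mul(-12, Pow(2, Rational(1, 2)), Pow(a, Rational(1, 2))) (Function('V')(a) = Mul(-3, Pow(Add(a, Mul(31, a)), Rational(1, 2))) = Mul(-3, Pow(Mul(32, a), Rational(1, 2))) = Mul(-3, Mul(4, Pow(2, Rational(1, 2)), Pow(a, Rational(1, 2)))) = Mul(-12, Pow(2, Rational(1, 2)), Pow(a, Rational(1, 2))))
Add(Function('p')(Add(Function('O')(3, 4), u)), Function('V')(Pow(Add(-64, 1), -1))) = Add(Add(-28, Pow(Add(3, 2), 2)), Mul(-12, Pow(2, Rational(1, 2)), Pow(Pow(Add(-64, 1), -1), Rational(1, 2)))) = Add(Add(-28, Pow(5, 2)), Mul(-12, Pow(2, Rational(1, 2)), Pow(Pow(-63, -1), Rational(1, 2)))) = Add(Add(-28, 25), Mul(-12, Pow(2, Rational(1, 2)), Pow(Rational(-1, 63), Rational(1, 2)))) = Add(-3, Mul(-12, Pow(2, Rational(1, 2)), Mul(Rational(1, 21), I, Pow(7, Rational(1, 2))))) = Add(-3, Mul(Rational(-4, 7), I, Pow(14, Rational(1, 2))))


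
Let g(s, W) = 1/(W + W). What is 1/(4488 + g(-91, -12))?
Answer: 24/107711 ≈ 0.00022282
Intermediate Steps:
g(s, W) = 1/(2*W)
1/(4488 + g(-91, -12)) = 1/(4488 + (½)/(-12)) = 1/(4488 + (½)*(-1/12)) = 1/(4488 - 1/24) = 1/(107711/24) = 24/107711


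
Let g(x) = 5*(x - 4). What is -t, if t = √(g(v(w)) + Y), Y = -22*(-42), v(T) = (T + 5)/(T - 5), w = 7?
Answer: -√934 ≈ -30.561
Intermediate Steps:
v(T) = (5 + T)/(-5 + T)
g(x) = -20 + 5*x (g(x) = 5*(-4 + x) = -20 + 5*x)
Y = 924
t = √934 (t = √((-20 + 5*((5 + 7)/(-5 + 7))) + 924) = √((-20 + 5*(12/2)) + 924) = √((-20 + 5*((½)*12)) + 924) = √((-20 + 5*6) + 924) = √((-20 + 30) + 924) = √(10 + 924) = √934 ≈ 30.561)
-t = -√934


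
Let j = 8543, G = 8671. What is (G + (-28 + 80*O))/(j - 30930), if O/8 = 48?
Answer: -39363/22387 ≈ -1.7583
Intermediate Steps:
O = 384 (O = 8*48 = 384)
(G + (-28 + 80*O))/(j - 30930) = (8671 + (-28 + 80*384))/(8543 - 30930) = (8671 + (-28 + 30720))/(-22387) = (8671 + 30692)*(-1/22387) = 39363*(-1/22387) = -39363/22387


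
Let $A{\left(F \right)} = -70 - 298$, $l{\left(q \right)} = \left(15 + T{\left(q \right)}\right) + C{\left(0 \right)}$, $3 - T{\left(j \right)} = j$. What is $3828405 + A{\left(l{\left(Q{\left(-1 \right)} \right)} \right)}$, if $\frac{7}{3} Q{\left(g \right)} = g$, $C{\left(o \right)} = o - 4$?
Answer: $3828037$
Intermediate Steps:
$C{\left(o \right)} = -4 + o$ ($C{\left(o \right)} = o - 4 = -4 + o$)
$Q{\left(g \right)} = \frac{3 g}{7}$
$T{\left(j \right)} = 3 - j$
$l{\left(q \right)} = 14 - q$ ($l{\left(q \right)} = \left(15 - \left(-3 + q\right)\right) + \left(-4 + 0\right) = \left(18 - q\right) - 4 = 14 - q$)
$A{\left(F \right)} = -368$
$3828405 + A{\left(l{\left(Q{\left(-1 \right)} \right)} \right)} = 3828405 - 368 = 3828037$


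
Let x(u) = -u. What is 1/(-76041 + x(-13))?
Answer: -1/76028 ≈ -1.3153e-5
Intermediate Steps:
1/(-76041 + x(-13)) = 1/(-76041 - 1*(-13)) = 1/(-76041 + 13) = 1/(-76028) = -1/76028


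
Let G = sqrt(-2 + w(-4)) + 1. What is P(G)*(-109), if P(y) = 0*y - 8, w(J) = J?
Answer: 872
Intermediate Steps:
G = 1 + I*sqrt(6) (G = sqrt(-2 - 4) + 1 = sqrt(-6) + 1 = I*sqrt(6) + 1 = 1 + I*sqrt(6) ≈ 1.0 + 2.4495*I)
P(y) = -8 (P(y) = 0 - 8 = -8)
P(G)*(-109) = -8*(-109) = 872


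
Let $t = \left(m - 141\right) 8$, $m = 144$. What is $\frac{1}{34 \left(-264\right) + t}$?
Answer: $- \frac{1}{8952} \approx -0.00011171$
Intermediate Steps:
$t = 24$ ($t = \left(144 - 141\right) 8 = 3 \cdot 8 = 24$)
$\frac{1}{34 \left(-264\right) + t} = \frac{1}{34 \left(-264\right) + 24} = \frac{1}{-8976 + 24} = \frac{1}{-8952} = - \frac{1}{8952}$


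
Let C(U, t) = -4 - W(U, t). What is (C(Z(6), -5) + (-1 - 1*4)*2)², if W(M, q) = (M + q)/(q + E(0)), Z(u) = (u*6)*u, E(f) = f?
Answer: 19881/25 ≈ 795.24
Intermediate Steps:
Z(u) = 6*u² (Z(u) = (6*u)*u = 6*u²)
W(M, q) = (M + q)/q (W(M, q) = (M + q)/(q + 0) = (M + q)/q)
C(U, t) = -4 - (U + t)/t
(C(Z(6), -5) + (-1 - 1*4)*2)² = ((-5 - 1*6*6²/(-5)) + (-1 - 1*4)*2)² = ((-5 - 1*6*36*(-⅕)) + (-1 - 4)*2)² = ((-5 - 1*216*(-⅕)) - 5*2)² = ((-5 + 216/5) - 10)² = (191/5 - 10)² = (141/5)² = 19881/25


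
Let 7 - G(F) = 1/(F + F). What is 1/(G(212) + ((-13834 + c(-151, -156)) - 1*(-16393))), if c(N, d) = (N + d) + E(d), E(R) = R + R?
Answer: 424/825527 ≈ 0.00051361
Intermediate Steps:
E(R) = 2*R
c(N, d) = N + 3*d (c(N, d) = (N + d) + 2*d = N + 3*d)
G(F) = 7 - 1/(2*F) (G(F) = 7 - 1/(F + F) = 7 - 1/(2*F))
1/(G(212) + ((-13834 + c(-151, -156)) - 1*(-16393))) = 1/((7 - ½/212) + ((-13834 + (-151 + 3*(-156))) - 1*(-16393))) = 1/((7 - ½*1/212) + ((-13834 + (-151 - 468)) + 16393)) = 1/((7 - 1/424) + ((-13834 - 619) + 16393)) = 1/(2967/424 + (-14453 + 16393)) = 1/(2967/424 + 1940) = 1/(825527/424) = 424/825527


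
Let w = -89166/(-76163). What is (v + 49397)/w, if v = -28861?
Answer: 782041684/44583 ≈ 17541.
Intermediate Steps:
w = 89166/76163 (w = -89166*(-1/76163) = 89166/76163 ≈ 1.1707)
(v + 49397)/w = (-28861 + 49397)/(89166/76163) = 20536*(76163/89166) = 782041684/44583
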